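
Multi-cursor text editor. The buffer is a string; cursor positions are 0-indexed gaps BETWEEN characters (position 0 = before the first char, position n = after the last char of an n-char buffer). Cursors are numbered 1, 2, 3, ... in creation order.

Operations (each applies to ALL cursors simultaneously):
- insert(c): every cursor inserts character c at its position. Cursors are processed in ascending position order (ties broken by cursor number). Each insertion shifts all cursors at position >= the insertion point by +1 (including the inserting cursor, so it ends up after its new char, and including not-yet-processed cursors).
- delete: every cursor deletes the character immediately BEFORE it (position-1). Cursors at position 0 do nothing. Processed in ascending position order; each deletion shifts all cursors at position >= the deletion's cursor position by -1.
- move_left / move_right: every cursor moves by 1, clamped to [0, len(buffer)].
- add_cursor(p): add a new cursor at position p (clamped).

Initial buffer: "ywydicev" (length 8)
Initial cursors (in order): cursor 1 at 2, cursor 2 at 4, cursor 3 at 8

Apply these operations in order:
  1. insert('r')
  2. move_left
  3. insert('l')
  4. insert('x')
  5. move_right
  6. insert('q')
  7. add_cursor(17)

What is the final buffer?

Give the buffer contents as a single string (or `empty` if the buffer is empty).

Answer: ywlxrqydlxrqicevlxrq

Derivation:
After op 1 (insert('r')): buffer="ywrydricevr" (len 11), cursors c1@3 c2@6 c3@11, authorship ..1..2....3
After op 2 (move_left): buffer="ywrydricevr" (len 11), cursors c1@2 c2@5 c3@10, authorship ..1..2....3
After op 3 (insert('l')): buffer="ywlrydlricevlr" (len 14), cursors c1@3 c2@7 c3@13, authorship ..11..22....33
After op 4 (insert('x')): buffer="ywlxrydlxricevlxr" (len 17), cursors c1@4 c2@9 c3@16, authorship ..111..222....333
After op 5 (move_right): buffer="ywlxrydlxricevlxr" (len 17), cursors c1@5 c2@10 c3@17, authorship ..111..222....333
After op 6 (insert('q')): buffer="ywlxrqydlxrqicevlxrq" (len 20), cursors c1@6 c2@12 c3@20, authorship ..1111..2222....3333
After op 7 (add_cursor(17)): buffer="ywlxrqydlxrqicevlxrq" (len 20), cursors c1@6 c2@12 c4@17 c3@20, authorship ..1111..2222....3333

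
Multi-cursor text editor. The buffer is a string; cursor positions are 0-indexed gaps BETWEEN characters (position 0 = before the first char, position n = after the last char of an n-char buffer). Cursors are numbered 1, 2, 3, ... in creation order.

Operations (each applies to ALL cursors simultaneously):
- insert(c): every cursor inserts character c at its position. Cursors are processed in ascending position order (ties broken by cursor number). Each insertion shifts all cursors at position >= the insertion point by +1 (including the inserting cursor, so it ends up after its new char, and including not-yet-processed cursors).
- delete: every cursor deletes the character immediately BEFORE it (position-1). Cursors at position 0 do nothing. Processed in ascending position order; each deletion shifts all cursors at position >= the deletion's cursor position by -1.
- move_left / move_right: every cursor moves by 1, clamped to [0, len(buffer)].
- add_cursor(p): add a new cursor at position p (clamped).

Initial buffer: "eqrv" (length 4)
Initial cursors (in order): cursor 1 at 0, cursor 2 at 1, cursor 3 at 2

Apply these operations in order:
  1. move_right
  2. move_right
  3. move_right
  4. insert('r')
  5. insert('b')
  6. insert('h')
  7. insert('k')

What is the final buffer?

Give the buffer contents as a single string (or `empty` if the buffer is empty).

Answer: eqrrbhkvrrbbhhkk

Derivation:
After op 1 (move_right): buffer="eqrv" (len 4), cursors c1@1 c2@2 c3@3, authorship ....
After op 2 (move_right): buffer="eqrv" (len 4), cursors c1@2 c2@3 c3@4, authorship ....
After op 3 (move_right): buffer="eqrv" (len 4), cursors c1@3 c2@4 c3@4, authorship ....
After op 4 (insert('r')): buffer="eqrrvrr" (len 7), cursors c1@4 c2@7 c3@7, authorship ...1.23
After op 5 (insert('b')): buffer="eqrrbvrrbb" (len 10), cursors c1@5 c2@10 c3@10, authorship ...11.2323
After op 6 (insert('h')): buffer="eqrrbhvrrbbhh" (len 13), cursors c1@6 c2@13 c3@13, authorship ...111.232323
After op 7 (insert('k')): buffer="eqrrbhkvrrbbhhkk" (len 16), cursors c1@7 c2@16 c3@16, authorship ...1111.23232323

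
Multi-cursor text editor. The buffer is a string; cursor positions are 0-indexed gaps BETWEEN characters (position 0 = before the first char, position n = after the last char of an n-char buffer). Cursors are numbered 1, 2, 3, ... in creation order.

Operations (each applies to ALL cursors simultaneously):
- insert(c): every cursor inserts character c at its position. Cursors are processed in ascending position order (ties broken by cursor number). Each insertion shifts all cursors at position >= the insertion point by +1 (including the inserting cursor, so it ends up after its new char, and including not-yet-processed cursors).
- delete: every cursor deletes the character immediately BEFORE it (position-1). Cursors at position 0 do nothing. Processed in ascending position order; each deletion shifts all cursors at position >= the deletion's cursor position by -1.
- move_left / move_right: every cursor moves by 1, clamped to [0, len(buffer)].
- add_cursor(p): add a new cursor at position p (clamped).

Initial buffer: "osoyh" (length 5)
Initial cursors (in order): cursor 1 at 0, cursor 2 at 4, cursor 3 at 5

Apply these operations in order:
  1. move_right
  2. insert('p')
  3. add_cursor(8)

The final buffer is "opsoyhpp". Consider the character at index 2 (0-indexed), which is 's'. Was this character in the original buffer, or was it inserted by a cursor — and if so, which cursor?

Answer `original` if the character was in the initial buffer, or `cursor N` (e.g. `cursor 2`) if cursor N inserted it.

After op 1 (move_right): buffer="osoyh" (len 5), cursors c1@1 c2@5 c3@5, authorship .....
After op 2 (insert('p')): buffer="opsoyhpp" (len 8), cursors c1@2 c2@8 c3@8, authorship .1....23
After op 3 (add_cursor(8)): buffer="opsoyhpp" (len 8), cursors c1@2 c2@8 c3@8 c4@8, authorship .1....23
Authorship (.=original, N=cursor N): . 1 . . . . 2 3
Index 2: author = original

Answer: original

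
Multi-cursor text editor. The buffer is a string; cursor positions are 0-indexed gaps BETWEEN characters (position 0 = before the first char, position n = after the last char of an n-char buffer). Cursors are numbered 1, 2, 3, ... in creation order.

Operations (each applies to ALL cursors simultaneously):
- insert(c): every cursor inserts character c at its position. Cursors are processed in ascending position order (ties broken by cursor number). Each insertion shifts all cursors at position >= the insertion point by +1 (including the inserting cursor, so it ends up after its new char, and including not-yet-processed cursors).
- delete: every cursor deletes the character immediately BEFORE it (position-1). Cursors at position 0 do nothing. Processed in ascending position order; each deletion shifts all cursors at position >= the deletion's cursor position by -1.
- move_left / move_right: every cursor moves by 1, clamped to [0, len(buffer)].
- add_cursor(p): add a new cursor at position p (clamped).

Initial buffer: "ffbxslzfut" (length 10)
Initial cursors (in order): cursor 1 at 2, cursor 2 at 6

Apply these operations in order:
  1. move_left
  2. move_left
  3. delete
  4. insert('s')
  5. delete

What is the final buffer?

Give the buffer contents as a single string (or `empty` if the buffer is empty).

After op 1 (move_left): buffer="ffbxslzfut" (len 10), cursors c1@1 c2@5, authorship ..........
After op 2 (move_left): buffer="ffbxslzfut" (len 10), cursors c1@0 c2@4, authorship ..........
After op 3 (delete): buffer="ffbslzfut" (len 9), cursors c1@0 c2@3, authorship .........
After op 4 (insert('s')): buffer="sffbsslzfut" (len 11), cursors c1@1 c2@5, authorship 1...2......
After op 5 (delete): buffer="ffbslzfut" (len 9), cursors c1@0 c2@3, authorship .........

Answer: ffbslzfut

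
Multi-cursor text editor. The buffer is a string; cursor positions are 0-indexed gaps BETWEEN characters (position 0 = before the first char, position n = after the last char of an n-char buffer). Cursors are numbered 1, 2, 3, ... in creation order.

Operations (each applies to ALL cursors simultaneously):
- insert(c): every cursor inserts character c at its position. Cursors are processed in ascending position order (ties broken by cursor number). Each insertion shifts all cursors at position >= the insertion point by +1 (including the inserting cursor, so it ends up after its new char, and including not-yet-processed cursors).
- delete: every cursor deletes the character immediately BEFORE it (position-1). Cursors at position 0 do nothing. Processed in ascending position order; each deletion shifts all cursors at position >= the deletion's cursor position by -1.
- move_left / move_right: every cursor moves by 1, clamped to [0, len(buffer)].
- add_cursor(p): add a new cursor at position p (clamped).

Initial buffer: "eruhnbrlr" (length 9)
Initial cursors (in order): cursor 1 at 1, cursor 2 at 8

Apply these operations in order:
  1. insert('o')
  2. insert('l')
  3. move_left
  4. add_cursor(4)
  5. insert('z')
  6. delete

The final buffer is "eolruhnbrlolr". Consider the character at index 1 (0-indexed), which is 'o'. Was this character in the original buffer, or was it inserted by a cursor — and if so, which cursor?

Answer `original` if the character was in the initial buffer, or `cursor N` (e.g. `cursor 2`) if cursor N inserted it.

After op 1 (insert('o')): buffer="eoruhnbrlor" (len 11), cursors c1@2 c2@10, authorship .1.......2.
After op 2 (insert('l')): buffer="eolruhnbrlolr" (len 13), cursors c1@3 c2@12, authorship .11.......22.
After op 3 (move_left): buffer="eolruhnbrlolr" (len 13), cursors c1@2 c2@11, authorship .11.......22.
After op 4 (add_cursor(4)): buffer="eolruhnbrlolr" (len 13), cursors c1@2 c3@4 c2@11, authorship .11.......22.
After op 5 (insert('z')): buffer="eozlrzuhnbrlozlr" (len 16), cursors c1@3 c3@6 c2@14, authorship .111.3......222.
After op 6 (delete): buffer="eolruhnbrlolr" (len 13), cursors c1@2 c3@4 c2@11, authorship .11.......22.
Authorship (.=original, N=cursor N): . 1 1 . . . . . . . 2 2 .
Index 1: author = 1

Answer: cursor 1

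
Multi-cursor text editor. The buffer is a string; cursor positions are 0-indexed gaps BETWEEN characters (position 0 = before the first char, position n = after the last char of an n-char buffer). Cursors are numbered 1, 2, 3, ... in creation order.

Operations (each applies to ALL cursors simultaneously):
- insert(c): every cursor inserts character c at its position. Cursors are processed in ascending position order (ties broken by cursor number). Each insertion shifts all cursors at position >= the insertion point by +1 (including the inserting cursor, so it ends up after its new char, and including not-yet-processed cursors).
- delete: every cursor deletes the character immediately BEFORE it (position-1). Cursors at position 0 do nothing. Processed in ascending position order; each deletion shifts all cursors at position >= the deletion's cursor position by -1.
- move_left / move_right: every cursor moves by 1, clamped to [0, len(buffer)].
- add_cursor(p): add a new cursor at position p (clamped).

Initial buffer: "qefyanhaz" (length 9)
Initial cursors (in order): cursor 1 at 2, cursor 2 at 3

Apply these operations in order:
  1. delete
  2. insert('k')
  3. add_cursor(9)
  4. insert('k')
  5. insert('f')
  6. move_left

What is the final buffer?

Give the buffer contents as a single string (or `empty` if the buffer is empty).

After op 1 (delete): buffer="qyanhaz" (len 7), cursors c1@1 c2@1, authorship .......
After op 2 (insert('k')): buffer="qkkyanhaz" (len 9), cursors c1@3 c2@3, authorship .12......
After op 3 (add_cursor(9)): buffer="qkkyanhaz" (len 9), cursors c1@3 c2@3 c3@9, authorship .12......
After op 4 (insert('k')): buffer="qkkkkyanhazk" (len 12), cursors c1@5 c2@5 c3@12, authorship .1212......3
After op 5 (insert('f')): buffer="qkkkkffyanhazkf" (len 15), cursors c1@7 c2@7 c3@15, authorship .121212......33
After op 6 (move_left): buffer="qkkkkffyanhazkf" (len 15), cursors c1@6 c2@6 c3@14, authorship .121212......33

Answer: qkkkkffyanhazkf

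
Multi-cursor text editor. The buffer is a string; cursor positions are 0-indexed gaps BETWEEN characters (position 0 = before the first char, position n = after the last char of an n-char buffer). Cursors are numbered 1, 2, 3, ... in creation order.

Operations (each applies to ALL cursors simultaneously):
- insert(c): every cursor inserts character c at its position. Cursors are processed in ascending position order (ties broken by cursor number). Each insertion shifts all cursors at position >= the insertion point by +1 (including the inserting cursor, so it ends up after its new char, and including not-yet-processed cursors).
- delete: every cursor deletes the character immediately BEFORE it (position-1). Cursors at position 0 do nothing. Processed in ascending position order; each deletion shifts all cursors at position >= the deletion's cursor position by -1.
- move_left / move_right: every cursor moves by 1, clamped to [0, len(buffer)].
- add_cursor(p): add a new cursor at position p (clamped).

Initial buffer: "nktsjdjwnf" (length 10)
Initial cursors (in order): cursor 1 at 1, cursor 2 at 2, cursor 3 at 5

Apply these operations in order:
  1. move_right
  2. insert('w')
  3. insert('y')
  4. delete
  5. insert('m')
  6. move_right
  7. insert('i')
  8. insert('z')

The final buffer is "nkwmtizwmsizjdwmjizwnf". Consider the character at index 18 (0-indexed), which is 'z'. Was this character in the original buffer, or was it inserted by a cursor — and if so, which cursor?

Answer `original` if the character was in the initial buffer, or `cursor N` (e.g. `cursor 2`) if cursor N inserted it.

After op 1 (move_right): buffer="nktsjdjwnf" (len 10), cursors c1@2 c2@3 c3@6, authorship ..........
After op 2 (insert('w')): buffer="nkwtwsjdwjwnf" (len 13), cursors c1@3 c2@5 c3@9, authorship ..1.2...3....
After op 3 (insert('y')): buffer="nkwytwysjdwyjwnf" (len 16), cursors c1@4 c2@7 c3@12, authorship ..11.22...33....
After op 4 (delete): buffer="nkwtwsjdwjwnf" (len 13), cursors c1@3 c2@5 c3@9, authorship ..1.2...3....
After op 5 (insert('m')): buffer="nkwmtwmsjdwmjwnf" (len 16), cursors c1@4 c2@7 c3@12, authorship ..11.22...33....
After op 6 (move_right): buffer="nkwmtwmsjdwmjwnf" (len 16), cursors c1@5 c2@8 c3@13, authorship ..11.22...33....
After op 7 (insert('i')): buffer="nkwmtiwmsijdwmjiwnf" (len 19), cursors c1@6 c2@10 c3@16, authorship ..11.122.2..33.3...
After op 8 (insert('z')): buffer="nkwmtizwmsizjdwmjizwnf" (len 22), cursors c1@7 c2@12 c3@19, authorship ..11.1122.22..33.33...
Authorship (.=original, N=cursor N): . . 1 1 . 1 1 2 2 . 2 2 . . 3 3 . 3 3 . . .
Index 18: author = 3

Answer: cursor 3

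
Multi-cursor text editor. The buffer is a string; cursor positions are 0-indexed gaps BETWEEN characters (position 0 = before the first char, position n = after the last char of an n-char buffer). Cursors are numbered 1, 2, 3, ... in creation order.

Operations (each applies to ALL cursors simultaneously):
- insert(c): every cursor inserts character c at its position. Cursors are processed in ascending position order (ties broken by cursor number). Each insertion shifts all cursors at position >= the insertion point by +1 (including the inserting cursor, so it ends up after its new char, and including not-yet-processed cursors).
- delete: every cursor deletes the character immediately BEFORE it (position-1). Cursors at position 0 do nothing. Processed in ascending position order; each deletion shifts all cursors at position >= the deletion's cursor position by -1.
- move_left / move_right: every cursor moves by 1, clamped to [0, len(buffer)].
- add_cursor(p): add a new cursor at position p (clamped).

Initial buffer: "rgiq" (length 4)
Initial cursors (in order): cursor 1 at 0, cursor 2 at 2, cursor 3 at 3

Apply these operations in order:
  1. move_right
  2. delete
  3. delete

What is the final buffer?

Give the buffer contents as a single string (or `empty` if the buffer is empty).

Answer: empty

Derivation:
After op 1 (move_right): buffer="rgiq" (len 4), cursors c1@1 c2@3 c3@4, authorship ....
After op 2 (delete): buffer="g" (len 1), cursors c1@0 c2@1 c3@1, authorship .
After op 3 (delete): buffer="" (len 0), cursors c1@0 c2@0 c3@0, authorship 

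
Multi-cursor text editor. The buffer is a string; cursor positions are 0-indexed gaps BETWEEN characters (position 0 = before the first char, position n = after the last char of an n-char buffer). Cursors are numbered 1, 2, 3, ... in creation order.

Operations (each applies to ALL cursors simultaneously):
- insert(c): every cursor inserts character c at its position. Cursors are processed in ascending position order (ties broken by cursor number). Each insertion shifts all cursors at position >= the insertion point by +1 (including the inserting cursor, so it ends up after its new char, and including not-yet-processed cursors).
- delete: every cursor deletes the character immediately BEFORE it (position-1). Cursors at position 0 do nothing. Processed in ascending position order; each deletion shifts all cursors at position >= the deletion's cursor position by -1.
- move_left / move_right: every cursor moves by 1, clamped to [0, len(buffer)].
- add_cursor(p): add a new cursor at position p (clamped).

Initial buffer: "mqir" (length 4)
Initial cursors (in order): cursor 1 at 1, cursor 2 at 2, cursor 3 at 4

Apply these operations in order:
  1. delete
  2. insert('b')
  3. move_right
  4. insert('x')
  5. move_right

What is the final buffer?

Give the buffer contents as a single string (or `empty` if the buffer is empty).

Answer: bbixxbx

Derivation:
After op 1 (delete): buffer="i" (len 1), cursors c1@0 c2@0 c3@1, authorship .
After op 2 (insert('b')): buffer="bbib" (len 4), cursors c1@2 c2@2 c3@4, authorship 12.3
After op 3 (move_right): buffer="bbib" (len 4), cursors c1@3 c2@3 c3@4, authorship 12.3
After op 4 (insert('x')): buffer="bbixxbx" (len 7), cursors c1@5 c2@5 c3@7, authorship 12.1233
After op 5 (move_right): buffer="bbixxbx" (len 7), cursors c1@6 c2@6 c3@7, authorship 12.1233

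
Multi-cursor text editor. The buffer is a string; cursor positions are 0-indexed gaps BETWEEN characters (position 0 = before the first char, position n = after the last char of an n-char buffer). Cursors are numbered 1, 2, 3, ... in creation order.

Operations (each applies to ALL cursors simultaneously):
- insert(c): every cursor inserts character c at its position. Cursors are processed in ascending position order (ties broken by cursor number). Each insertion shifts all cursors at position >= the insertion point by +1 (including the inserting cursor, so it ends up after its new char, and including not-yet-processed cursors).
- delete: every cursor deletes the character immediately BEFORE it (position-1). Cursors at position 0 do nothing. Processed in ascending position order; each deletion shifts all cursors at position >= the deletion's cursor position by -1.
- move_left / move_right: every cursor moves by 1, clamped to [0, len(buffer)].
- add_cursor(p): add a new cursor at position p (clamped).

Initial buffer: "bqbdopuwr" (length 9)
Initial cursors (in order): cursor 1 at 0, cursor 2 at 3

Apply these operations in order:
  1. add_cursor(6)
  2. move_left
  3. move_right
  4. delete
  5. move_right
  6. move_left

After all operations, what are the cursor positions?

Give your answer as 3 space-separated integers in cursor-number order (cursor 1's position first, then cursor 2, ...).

Answer: 0 1 3

Derivation:
After op 1 (add_cursor(6)): buffer="bqbdopuwr" (len 9), cursors c1@0 c2@3 c3@6, authorship .........
After op 2 (move_left): buffer="bqbdopuwr" (len 9), cursors c1@0 c2@2 c3@5, authorship .........
After op 3 (move_right): buffer="bqbdopuwr" (len 9), cursors c1@1 c2@3 c3@6, authorship .........
After op 4 (delete): buffer="qdouwr" (len 6), cursors c1@0 c2@1 c3@3, authorship ......
After op 5 (move_right): buffer="qdouwr" (len 6), cursors c1@1 c2@2 c3@4, authorship ......
After op 6 (move_left): buffer="qdouwr" (len 6), cursors c1@0 c2@1 c3@3, authorship ......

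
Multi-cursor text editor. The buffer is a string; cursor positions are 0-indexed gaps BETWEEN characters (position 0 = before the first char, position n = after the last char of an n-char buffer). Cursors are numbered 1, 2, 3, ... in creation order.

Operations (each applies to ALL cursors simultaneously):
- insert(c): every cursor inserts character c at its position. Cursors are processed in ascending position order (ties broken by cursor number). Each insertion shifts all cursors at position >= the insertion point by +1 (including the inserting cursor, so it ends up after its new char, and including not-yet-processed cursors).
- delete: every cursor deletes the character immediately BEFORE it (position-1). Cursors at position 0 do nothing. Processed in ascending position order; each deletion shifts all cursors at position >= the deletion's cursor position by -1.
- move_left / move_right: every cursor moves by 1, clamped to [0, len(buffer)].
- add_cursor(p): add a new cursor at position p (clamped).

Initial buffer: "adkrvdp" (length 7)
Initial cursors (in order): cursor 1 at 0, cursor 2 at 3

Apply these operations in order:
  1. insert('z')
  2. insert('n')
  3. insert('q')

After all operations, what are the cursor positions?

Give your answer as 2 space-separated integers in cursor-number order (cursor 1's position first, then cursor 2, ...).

Answer: 3 9

Derivation:
After op 1 (insert('z')): buffer="zadkzrvdp" (len 9), cursors c1@1 c2@5, authorship 1...2....
After op 2 (insert('n')): buffer="znadkznrvdp" (len 11), cursors c1@2 c2@7, authorship 11...22....
After op 3 (insert('q')): buffer="znqadkznqrvdp" (len 13), cursors c1@3 c2@9, authorship 111...222....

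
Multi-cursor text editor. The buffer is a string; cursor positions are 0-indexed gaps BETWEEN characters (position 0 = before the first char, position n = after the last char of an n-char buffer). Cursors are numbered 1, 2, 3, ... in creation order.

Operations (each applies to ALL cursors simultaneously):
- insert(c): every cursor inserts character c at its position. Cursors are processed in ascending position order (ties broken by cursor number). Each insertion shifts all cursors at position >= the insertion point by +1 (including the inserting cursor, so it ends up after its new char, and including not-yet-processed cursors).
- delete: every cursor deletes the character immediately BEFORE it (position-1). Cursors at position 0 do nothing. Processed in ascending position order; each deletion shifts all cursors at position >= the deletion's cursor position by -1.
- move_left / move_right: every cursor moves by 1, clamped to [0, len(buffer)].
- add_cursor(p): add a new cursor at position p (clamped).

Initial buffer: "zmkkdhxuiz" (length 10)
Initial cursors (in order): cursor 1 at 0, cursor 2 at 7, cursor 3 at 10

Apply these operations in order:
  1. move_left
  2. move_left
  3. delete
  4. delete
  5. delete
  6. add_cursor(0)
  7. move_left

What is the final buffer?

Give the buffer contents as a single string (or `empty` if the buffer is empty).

After op 1 (move_left): buffer="zmkkdhxuiz" (len 10), cursors c1@0 c2@6 c3@9, authorship ..........
After op 2 (move_left): buffer="zmkkdhxuiz" (len 10), cursors c1@0 c2@5 c3@8, authorship ..........
After op 3 (delete): buffer="zmkkhxiz" (len 8), cursors c1@0 c2@4 c3@6, authorship ........
After op 4 (delete): buffer="zmkhiz" (len 6), cursors c1@0 c2@3 c3@4, authorship ......
After op 5 (delete): buffer="zmiz" (len 4), cursors c1@0 c2@2 c3@2, authorship ....
After op 6 (add_cursor(0)): buffer="zmiz" (len 4), cursors c1@0 c4@0 c2@2 c3@2, authorship ....
After op 7 (move_left): buffer="zmiz" (len 4), cursors c1@0 c4@0 c2@1 c3@1, authorship ....

Answer: zmiz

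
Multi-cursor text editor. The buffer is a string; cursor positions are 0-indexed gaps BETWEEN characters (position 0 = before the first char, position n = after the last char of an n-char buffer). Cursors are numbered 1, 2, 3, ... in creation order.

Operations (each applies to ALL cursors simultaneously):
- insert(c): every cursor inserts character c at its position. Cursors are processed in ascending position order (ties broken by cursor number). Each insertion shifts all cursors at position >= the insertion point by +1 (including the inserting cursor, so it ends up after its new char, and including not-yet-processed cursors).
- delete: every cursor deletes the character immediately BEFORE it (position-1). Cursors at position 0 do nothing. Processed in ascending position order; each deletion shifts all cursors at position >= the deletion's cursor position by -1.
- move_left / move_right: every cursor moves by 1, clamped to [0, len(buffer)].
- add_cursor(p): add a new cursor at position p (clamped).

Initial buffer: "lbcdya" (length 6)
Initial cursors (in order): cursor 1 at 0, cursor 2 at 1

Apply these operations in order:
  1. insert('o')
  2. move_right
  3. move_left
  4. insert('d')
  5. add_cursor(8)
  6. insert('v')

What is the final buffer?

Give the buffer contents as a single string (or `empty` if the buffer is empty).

Answer: odvlodvbcdvya

Derivation:
After op 1 (insert('o')): buffer="olobcdya" (len 8), cursors c1@1 c2@3, authorship 1.2.....
After op 2 (move_right): buffer="olobcdya" (len 8), cursors c1@2 c2@4, authorship 1.2.....
After op 3 (move_left): buffer="olobcdya" (len 8), cursors c1@1 c2@3, authorship 1.2.....
After op 4 (insert('d')): buffer="odlodbcdya" (len 10), cursors c1@2 c2@5, authorship 11.22.....
After op 5 (add_cursor(8)): buffer="odlodbcdya" (len 10), cursors c1@2 c2@5 c3@8, authorship 11.22.....
After op 6 (insert('v')): buffer="odvlodvbcdvya" (len 13), cursors c1@3 c2@7 c3@11, authorship 111.222...3..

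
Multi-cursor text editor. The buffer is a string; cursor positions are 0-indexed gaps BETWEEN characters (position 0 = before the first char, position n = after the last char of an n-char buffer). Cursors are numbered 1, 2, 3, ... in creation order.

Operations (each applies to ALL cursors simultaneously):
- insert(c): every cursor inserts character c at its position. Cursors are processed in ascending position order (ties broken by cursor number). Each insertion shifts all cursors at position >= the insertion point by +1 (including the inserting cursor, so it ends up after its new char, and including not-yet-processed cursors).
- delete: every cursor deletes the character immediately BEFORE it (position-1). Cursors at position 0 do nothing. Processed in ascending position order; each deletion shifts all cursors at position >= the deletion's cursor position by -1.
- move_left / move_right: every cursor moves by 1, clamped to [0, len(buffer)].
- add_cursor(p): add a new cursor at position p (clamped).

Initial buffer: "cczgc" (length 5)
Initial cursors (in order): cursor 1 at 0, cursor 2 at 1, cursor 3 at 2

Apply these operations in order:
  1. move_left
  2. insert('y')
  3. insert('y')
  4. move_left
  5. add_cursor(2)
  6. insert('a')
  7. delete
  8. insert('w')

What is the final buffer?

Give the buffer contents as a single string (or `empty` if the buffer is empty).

After op 1 (move_left): buffer="cczgc" (len 5), cursors c1@0 c2@0 c3@1, authorship .....
After op 2 (insert('y')): buffer="yycyczgc" (len 8), cursors c1@2 c2@2 c3@4, authorship 12.3....
After op 3 (insert('y')): buffer="yyyycyyczgc" (len 11), cursors c1@4 c2@4 c3@7, authorship 1212.33....
After op 4 (move_left): buffer="yyyycyyczgc" (len 11), cursors c1@3 c2@3 c3@6, authorship 1212.33....
After op 5 (add_cursor(2)): buffer="yyyycyyczgc" (len 11), cursors c4@2 c1@3 c2@3 c3@6, authorship 1212.33....
After op 6 (insert('a')): buffer="yyayaaycyayczgc" (len 15), cursors c4@3 c1@6 c2@6 c3@10, authorship 1241122.333....
After op 7 (delete): buffer="yyyycyyczgc" (len 11), cursors c4@2 c1@3 c2@3 c3@6, authorship 1212.33....
After op 8 (insert('w')): buffer="yywywwycywyczgc" (len 15), cursors c4@3 c1@6 c2@6 c3@10, authorship 1241122.333....

Answer: yywywwycywyczgc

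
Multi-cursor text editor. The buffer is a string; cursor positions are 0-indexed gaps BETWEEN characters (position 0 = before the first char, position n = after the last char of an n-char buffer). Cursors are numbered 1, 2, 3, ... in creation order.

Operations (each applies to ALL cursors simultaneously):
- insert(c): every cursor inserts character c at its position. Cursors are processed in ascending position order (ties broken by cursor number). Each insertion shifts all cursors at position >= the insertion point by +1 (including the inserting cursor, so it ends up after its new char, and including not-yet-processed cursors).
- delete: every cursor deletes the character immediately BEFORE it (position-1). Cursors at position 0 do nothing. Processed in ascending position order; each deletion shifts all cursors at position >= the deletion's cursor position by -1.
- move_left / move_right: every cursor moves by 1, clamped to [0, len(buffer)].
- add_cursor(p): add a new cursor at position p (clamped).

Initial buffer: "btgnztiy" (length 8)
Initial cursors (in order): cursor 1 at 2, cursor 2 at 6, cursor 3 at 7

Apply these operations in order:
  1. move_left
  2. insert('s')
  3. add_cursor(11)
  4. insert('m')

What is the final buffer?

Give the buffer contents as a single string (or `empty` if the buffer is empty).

Answer: bsmtgnzsmtsmiym

Derivation:
After op 1 (move_left): buffer="btgnztiy" (len 8), cursors c1@1 c2@5 c3@6, authorship ........
After op 2 (insert('s')): buffer="bstgnzstsiy" (len 11), cursors c1@2 c2@7 c3@9, authorship .1....2.3..
After op 3 (add_cursor(11)): buffer="bstgnzstsiy" (len 11), cursors c1@2 c2@7 c3@9 c4@11, authorship .1....2.3..
After op 4 (insert('m')): buffer="bsmtgnzsmtsmiym" (len 15), cursors c1@3 c2@9 c3@12 c4@15, authorship .11....22.33..4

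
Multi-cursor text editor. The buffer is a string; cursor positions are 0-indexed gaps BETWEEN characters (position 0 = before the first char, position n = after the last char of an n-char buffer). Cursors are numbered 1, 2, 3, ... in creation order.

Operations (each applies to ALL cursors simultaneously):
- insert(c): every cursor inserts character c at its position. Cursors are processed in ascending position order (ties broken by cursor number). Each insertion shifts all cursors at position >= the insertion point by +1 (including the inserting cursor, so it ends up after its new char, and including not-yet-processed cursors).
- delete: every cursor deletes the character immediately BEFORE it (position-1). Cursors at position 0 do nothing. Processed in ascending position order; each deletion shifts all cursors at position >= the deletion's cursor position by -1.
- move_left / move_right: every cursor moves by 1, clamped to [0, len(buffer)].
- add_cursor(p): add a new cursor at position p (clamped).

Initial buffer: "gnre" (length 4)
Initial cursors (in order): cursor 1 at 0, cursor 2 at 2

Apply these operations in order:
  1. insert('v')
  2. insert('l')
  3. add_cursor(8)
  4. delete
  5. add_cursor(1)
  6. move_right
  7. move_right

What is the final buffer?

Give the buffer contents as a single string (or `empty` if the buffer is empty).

Answer: vgnvr

Derivation:
After op 1 (insert('v')): buffer="vgnvre" (len 6), cursors c1@1 c2@4, authorship 1..2..
After op 2 (insert('l')): buffer="vlgnvlre" (len 8), cursors c1@2 c2@6, authorship 11..22..
After op 3 (add_cursor(8)): buffer="vlgnvlre" (len 8), cursors c1@2 c2@6 c3@8, authorship 11..22..
After op 4 (delete): buffer="vgnvr" (len 5), cursors c1@1 c2@4 c3@5, authorship 1..2.
After op 5 (add_cursor(1)): buffer="vgnvr" (len 5), cursors c1@1 c4@1 c2@4 c3@5, authorship 1..2.
After op 6 (move_right): buffer="vgnvr" (len 5), cursors c1@2 c4@2 c2@5 c3@5, authorship 1..2.
After op 7 (move_right): buffer="vgnvr" (len 5), cursors c1@3 c4@3 c2@5 c3@5, authorship 1..2.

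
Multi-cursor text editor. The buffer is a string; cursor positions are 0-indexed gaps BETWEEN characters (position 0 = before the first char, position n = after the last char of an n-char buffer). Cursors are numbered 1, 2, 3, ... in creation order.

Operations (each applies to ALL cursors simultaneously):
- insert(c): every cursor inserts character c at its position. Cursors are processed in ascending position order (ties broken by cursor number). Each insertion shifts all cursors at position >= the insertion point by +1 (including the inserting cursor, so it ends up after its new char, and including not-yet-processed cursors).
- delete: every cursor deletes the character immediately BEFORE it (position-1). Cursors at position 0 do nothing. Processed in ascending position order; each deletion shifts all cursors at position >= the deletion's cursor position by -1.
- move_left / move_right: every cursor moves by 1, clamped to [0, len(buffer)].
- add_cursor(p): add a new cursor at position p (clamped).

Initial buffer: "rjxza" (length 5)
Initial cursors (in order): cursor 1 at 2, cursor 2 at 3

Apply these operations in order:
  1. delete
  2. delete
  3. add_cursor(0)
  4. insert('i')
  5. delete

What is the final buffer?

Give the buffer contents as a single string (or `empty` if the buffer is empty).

After op 1 (delete): buffer="rza" (len 3), cursors c1@1 c2@1, authorship ...
After op 2 (delete): buffer="za" (len 2), cursors c1@0 c2@0, authorship ..
After op 3 (add_cursor(0)): buffer="za" (len 2), cursors c1@0 c2@0 c3@0, authorship ..
After op 4 (insert('i')): buffer="iiiza" (len 5), cursors c1@3 c2@3 c3@3, authorship 123..
After op 5 (delete): buffer="za" (len 2), cursors c1@0 c2@0 c3@0, authorship ..

Answer: za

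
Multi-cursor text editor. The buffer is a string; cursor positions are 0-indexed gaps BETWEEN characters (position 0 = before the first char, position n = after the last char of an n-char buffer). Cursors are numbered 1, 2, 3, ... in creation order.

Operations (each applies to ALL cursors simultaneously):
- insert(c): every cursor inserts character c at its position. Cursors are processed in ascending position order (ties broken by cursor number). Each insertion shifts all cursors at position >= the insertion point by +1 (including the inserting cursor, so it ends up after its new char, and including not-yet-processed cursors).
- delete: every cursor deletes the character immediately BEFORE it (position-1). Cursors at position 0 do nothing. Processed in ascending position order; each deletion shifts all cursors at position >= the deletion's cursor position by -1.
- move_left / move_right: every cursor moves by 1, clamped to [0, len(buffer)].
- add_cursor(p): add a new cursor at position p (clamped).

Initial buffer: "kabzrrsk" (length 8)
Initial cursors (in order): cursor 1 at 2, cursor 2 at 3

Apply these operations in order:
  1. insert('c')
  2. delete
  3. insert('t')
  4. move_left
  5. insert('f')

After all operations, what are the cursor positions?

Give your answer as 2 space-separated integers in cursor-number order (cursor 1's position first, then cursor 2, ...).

Answer: 3 6

Derivation:
After op 1 (insert('c')): buffer="kacbczrrsk" (len 10), cursors c1@3 c2@5, authorship ..1.2.....
After op 2 (delete): buffer="kabzrrsk" (len 8), cursors c1@2 c2@3, authorship ........
After op 3 (insert('t')): buffer="katbtzrrsk" (len 10), cursors c1@3 c2@5, authorship ..1.2.....
After op 4 (move_left): buffer="katbtzrrsk" (len 10), cursors c1@2 c2@4, authorship ..1.2.....
After op 5 (insert('f')): buffer="kaftbftzrrsk" (len 12), cursors c1@3 c2@6, authorship ..11.22.....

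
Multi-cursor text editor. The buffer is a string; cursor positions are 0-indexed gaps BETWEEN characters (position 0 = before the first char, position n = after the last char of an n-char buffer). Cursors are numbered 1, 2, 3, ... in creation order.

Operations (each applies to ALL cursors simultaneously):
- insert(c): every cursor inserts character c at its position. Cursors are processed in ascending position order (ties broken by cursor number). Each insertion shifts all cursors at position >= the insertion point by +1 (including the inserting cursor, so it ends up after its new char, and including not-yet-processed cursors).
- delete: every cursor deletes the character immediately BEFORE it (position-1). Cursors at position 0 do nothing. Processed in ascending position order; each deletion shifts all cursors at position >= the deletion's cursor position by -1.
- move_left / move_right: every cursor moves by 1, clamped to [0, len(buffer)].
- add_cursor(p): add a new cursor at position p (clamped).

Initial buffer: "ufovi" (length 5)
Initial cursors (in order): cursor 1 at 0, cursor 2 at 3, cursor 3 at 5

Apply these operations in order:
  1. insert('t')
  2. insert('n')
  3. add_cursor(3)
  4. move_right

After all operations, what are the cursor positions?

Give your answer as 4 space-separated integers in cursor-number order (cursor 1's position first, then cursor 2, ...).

After op 1 (insert('t')): buffer="tufotvit" (len 8), cursors c1@1 c2@5 c3@8, authorship 1...2..3
After op 2 (insert('n')): buffer="tnufotnvitn" (len 11), cursors c1@2 c2@7 c3@11, authorship 11...22..33
After op 3 (add_cursor(3)): buffer="tnufotnvitn" (len 11), cursors c1@2 c4@3 c2@7 c3@11, authorship 11...22..33
After op 4 (move_right): buffer="tnufotnvitn" (len 11), cursors c1@3 c4@4 c2@8 c3@11, authorship 11...22..33

Answer: 3 8 11 4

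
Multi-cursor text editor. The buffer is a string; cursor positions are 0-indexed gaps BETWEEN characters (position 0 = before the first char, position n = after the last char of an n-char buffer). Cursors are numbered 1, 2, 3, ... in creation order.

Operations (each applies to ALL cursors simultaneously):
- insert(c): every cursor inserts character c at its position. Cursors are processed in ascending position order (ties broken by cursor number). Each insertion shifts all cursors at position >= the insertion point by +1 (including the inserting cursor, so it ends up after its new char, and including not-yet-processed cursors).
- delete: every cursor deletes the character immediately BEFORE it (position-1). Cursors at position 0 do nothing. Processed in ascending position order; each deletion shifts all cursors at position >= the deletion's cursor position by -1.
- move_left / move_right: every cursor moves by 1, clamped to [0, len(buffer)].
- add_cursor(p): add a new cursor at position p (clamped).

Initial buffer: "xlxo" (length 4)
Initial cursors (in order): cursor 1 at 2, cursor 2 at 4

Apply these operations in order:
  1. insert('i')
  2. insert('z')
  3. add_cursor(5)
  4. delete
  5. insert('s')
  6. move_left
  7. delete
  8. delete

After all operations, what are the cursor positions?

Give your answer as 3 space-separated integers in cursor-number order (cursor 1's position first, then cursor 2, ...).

Answer: 0 1 0

Derivation:
After op 1 (insert('i')): buffer="xlixoi" (len 6), cursors c1@3 c2@6, authorship ..1..2
After op 2 (insert('z')): buffer="xlizxoiz" (len 8), cursors c1@4 c2@8, authorship ..11..22
After op 3 (add_cursor(5)): buffer="xlizxoiz" (len 8), cursors c1@4 c3@5 c2@8, authorship ..11..22
After op 4 (delete): buffer="xlioi" (len 5), cursors c1@3 c3@3 c2@5, authorship ..1.2
After op 5 (insert('s')): buffer="xlissois" (len 8), cursors c1@5 c3@5 c2@8, authorship ..113.22
After op 6 (move_left): buffer="xlissois" (len 8), cursors c1@4 c3@4 c2@7, authorship ..113.22
After op 7 (delete): buffer="xlsos" (len 5), cursors c1@2 c3@2 c2@4, authorship ..3.2
After op 8 (delete): buffer="ss" (len 2), cursors c1@0 c3@0 c2@1, authorship 32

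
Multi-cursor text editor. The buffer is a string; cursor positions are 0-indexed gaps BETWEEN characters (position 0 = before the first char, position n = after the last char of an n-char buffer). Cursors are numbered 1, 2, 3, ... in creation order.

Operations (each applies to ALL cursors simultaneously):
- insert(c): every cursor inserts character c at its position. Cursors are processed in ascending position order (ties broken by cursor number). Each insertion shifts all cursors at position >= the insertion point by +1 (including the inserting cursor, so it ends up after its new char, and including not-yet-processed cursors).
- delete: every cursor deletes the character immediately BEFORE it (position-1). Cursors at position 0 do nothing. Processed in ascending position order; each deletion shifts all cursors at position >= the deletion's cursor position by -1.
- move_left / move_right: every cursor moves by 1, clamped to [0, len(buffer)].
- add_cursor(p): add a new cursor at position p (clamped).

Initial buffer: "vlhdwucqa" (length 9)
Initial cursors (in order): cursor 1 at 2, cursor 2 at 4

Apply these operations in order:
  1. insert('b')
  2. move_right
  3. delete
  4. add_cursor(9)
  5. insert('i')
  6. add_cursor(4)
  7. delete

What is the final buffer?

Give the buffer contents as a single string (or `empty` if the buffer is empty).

Answer: vldbucqa

Derivation:
After op 1 (insert('b')): buffer="vlbhdbwucqa" (len 11), cursors c1@3 c2@6, authorship ..1..2.....
After op 2 (move_right): buffer="vlbhdbwucqa" (len 11), cursors c1@4 c2@7, authorship ..1..2.....
After op 3 (delete): buffer="vlbdbucqa" (len 9), cursors c1@3 c2@5, authorship ..1.2....
After op 4 (add_cursor(9)): buffer="vlbdbucqa" (len 9), cursors c1@3 c2@5 c3@9, authorship ..1.2....
After op 5 (insert('i')): buffer="vlbidbiucqai" (len 12), cursors c1@4 c2@7 c3@12, authorship ..11.22....3
After op 6 (add_cursor(4)): buffer="vlbidbiucqai" (len 12), cursors c1@4 c4@4 c2@7 c3@12, authorship ..11.22....3
After op 7 (delete): buffer="vldbucqa" (len 8), cursors c1@2 c4@2 c2@4 c3@8, authorship ...2....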